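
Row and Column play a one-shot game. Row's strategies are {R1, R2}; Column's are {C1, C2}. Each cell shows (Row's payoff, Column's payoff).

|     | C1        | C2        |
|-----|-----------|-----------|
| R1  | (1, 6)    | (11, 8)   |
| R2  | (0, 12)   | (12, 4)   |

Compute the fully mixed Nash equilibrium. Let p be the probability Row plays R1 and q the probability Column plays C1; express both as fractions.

p = 4/5, q = 1/2

In a mixed NE each player is indifferent between their pure strategies, so the opponent's mix sets the indifference.
Column indifferent between C1 and C2: p·6 + (1−p)·12 = p·8 + (1−p)·4 ⟹ 12 + (-6)p = 4 + 4p ⟹ p = 4/5.
Row indifferent between R1 and R2: q·1 + (1−q)·11 = q·0 + (1−q)·12 ⟹ 11 + (-10)q = 12 + (-12)q ⟹ q = 1/2.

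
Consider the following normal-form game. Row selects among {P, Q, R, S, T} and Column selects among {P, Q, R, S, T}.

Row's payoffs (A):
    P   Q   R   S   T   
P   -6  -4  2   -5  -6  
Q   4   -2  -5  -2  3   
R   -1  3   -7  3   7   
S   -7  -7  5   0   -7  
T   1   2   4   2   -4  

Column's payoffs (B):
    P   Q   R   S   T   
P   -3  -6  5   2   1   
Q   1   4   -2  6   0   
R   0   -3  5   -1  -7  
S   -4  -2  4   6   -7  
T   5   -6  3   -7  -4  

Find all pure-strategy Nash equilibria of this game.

There is no pure-strategy Nash equilibrium

A profile is a Nash equilibrium when each player is best-responding to the other.
Row's best responses — vs P: Q (payoff 4); vs Q: R (payoff 3); vs R: S (payoff 5); vs S: R (payoff 3); vs T: R (payoff 7).
Column's best responses — vs P: R (payoff 5); vs Q: S (payoff 6); vs R: R (payoff 5); vs S: S (payoff 6); vs T: P (payoff 5).
No cell has both players best-responding. For instance, Row's best reply to T is R, but against R Column prefers R over T.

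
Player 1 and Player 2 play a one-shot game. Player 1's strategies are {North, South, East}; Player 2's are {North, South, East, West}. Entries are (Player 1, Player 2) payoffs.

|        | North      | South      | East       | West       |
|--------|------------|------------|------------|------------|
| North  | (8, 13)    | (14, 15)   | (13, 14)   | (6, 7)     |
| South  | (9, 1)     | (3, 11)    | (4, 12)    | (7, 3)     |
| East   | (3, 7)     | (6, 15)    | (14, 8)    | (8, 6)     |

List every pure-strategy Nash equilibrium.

Find each player's best response to every opponent strategy; NE are the intersections.
Player 1's best responses — vs North: South (payoff 9); vs South: North (payoff 14); vs East: East (payoff 14); vs West: East (payoff 8).
Player 2's best responses — vs North: South (payoff 15); vs South: East (payoff 12); vs East: South (payoff 15).
The only mutual best response is (North, South); neither player gains by switching there.

(North, South)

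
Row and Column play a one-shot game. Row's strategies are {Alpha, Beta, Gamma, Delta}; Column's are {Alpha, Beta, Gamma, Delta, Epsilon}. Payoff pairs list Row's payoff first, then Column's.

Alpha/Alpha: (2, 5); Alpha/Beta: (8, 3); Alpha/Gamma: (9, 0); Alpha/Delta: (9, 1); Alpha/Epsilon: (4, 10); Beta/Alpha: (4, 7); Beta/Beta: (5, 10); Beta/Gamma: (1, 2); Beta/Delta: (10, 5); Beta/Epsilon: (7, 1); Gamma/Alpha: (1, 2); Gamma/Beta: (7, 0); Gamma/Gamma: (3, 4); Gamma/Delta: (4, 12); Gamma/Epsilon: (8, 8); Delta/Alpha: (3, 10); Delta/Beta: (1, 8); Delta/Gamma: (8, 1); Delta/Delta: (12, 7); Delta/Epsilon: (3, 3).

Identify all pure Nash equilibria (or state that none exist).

Check mutual best responses: a cell is a NE iff neither player can gain by unilaterally deviating.
Row's best responses — vs Alpha: Beta (payoff 4); vs Beta: Alpha (payoff 8); vs Gamma: Alpha (payoff 9); vs Delta: Delta (payoff 12); vs Epsilon: Gamma (payoff 8).
Column's best responses — vs Alpha: Epsilon (payoff 10); vs Beta: Beta (payoff 10); vs Gamma: Delta (payoff 12); vs Delta: Alpha (payoff 10).
No cell has both players best-responding. For instance, Row's best reply to Delta is Delta, but against Delta Column prefers Alpha over Delta.

None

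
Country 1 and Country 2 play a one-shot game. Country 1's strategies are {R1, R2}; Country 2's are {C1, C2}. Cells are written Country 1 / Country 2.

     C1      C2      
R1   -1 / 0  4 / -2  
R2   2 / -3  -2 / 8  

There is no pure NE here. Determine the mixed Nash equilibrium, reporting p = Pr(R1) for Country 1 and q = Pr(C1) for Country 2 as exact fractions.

In a mixed NE each player is indifferent between their pure strategies, so the opponent's mix sets the indifference.
Country 2 indifferent between C1 and C2: p·0 + (1−p)·(-3) = p·(-2) + (1−p)·8 ⟹ (-3) + 3p = 8 + (-10)p ⟹ p = 11/13.
Country 1 indifferent between R1 and R2: q·(-1) + (1−q)·4 = q·2 + (1−q)·(-2) ⟹ 4 + (-5)q = (-2) + 4q ⟹ q = 2/3.

p = 11/13, q = 2/3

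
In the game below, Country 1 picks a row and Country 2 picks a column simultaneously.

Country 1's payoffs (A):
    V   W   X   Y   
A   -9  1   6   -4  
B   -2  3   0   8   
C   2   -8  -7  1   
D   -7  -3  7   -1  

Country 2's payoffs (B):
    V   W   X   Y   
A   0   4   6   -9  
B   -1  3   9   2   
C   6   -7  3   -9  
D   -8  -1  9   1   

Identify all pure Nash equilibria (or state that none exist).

(C, V) and (D, X)

Find each player's best response to every opponent strategy; NE are the intersections.
Country 1's best responses — vs V: C (payoff 2); vs W: B (payoff 3); vs X: D (payoff 7); vs Y: B (payoff 8).
Country 2's best responses — vs A: X (payoff 6); vs B: X (payoff 9); vs C: V (payoff 6); vs D: X (payoff 9).
Mutual best responses occur at (C, V) and (D, X); at each, neither player gains by switching.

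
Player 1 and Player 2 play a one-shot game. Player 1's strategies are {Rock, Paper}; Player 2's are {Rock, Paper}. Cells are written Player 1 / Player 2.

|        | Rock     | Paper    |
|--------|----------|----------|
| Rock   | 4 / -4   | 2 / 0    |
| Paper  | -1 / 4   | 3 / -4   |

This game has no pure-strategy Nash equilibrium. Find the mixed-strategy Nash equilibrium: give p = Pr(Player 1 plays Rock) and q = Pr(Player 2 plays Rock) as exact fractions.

In a mixed NE each player is indifferent between their pure strategies, so the opponent's mix sets the indifference.
Player 2 indifferent between Rock and Paper: p·(-4) + (1−p)·4 = p·0 + (1−p)·(-4) ⟹ 4 + (-8)p = (-4) + 4p ⟹ p = 2/3.
Player 1 indifferent between Rock and Paper: q·4 + (1−q)·2 = q·(-1) + (1−q)·3 ⟹ 2 + 2q = 3 + (-4)q ⟹ q = 1/6.

p = 2/3, q = 1/6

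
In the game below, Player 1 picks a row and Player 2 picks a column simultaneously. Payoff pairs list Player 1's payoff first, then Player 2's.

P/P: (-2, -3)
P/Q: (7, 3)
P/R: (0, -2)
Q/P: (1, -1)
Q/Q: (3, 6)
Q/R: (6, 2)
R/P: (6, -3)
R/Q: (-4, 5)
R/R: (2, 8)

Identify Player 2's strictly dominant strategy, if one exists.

None

A strategy is strictly dominant if it gives Player 2 a strictly higher payoff than every other strategy, against every choice by the opponent.
P is not dominant: against P, Q gives 3 > -3.
Q is not dominant: against R, R gives 8 > 5.
R is not dominant: against P, Q gives 3 > -2.
No single strategy is best against every opponent action.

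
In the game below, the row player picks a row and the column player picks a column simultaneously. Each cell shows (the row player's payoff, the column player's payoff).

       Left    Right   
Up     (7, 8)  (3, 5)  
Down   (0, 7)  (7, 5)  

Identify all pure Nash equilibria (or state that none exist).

(Up, Left)

A profile is a Nash equilibrium when each player is best-responding to the other.
The row player's best responses — vs Left: Up (payoff 7); vs Right: Down (payoff 7).
The column player's best responses — vs Up: Left (payoff 8); vs Down: Left (payoff 7).
The only mutual best response is (Up, Left); neither player gains by switching there.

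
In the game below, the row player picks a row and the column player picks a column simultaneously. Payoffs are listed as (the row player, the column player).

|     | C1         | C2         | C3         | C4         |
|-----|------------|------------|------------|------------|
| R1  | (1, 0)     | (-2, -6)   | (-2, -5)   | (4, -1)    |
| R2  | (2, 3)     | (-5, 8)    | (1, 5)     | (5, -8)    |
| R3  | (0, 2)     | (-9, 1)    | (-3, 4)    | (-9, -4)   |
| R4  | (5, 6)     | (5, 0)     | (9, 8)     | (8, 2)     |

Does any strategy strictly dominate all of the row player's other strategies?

Check whether one of the row player's strategies beats all alternatives regardless of what the opponent does.
R4 strictly dominates: vs C1: 5 > each of {1, 2, 0}; vs C2: 5 > each of {-2, -5, -9}; vs C3: 9 > each of {-2, 1, -3}; vs C4: 8 > each of {4, 5, -9}.

R4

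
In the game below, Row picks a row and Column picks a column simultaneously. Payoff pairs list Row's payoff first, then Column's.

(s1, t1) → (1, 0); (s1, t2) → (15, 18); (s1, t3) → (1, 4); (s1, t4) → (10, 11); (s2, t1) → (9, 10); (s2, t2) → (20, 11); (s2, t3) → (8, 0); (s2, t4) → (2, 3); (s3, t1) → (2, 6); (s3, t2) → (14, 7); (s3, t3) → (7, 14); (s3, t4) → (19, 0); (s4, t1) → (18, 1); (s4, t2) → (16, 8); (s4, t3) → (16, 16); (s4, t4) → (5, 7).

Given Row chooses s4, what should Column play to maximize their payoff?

t3

With Row fixed at s4, Column's payoffs are: t1 → 1, t2 → 8, t3 → 16, t4 → 7.
The maximum is 16, achieved by t3.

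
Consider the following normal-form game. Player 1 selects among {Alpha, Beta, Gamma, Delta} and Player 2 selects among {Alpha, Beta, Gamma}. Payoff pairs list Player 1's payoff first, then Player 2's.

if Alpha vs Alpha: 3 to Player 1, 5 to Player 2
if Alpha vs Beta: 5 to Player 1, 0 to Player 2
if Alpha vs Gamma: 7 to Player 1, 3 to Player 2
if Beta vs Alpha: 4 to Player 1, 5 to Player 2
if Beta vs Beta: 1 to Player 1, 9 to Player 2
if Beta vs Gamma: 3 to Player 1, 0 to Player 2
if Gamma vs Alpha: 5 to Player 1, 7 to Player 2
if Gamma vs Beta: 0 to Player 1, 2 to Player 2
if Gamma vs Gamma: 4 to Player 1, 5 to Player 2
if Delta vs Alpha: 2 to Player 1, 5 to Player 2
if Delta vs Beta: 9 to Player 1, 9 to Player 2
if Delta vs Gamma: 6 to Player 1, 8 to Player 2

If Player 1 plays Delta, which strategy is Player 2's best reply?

With Player 1 fixed at Delta, Player 2's payoffs are: Alpha → 5, Beta → 9, Gamma → 8.
The maximum is 9, achieved by Beta.

Beta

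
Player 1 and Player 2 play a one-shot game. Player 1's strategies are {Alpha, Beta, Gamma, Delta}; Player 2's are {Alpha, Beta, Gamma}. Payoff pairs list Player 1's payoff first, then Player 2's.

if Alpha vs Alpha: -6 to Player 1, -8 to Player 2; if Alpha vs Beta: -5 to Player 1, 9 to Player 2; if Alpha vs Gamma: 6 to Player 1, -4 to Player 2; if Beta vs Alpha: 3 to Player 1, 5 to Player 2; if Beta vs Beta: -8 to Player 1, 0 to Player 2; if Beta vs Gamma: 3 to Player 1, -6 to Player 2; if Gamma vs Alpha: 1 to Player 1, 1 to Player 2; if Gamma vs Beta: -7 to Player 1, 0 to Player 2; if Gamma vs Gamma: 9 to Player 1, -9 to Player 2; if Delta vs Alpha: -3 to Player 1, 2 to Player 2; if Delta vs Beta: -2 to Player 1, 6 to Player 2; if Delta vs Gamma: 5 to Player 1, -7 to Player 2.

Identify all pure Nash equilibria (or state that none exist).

Find each player's best response to every opponent strategy; NE are the intersections.
Player 1's best responses — vs Alpha: Beta (payoff 3); vs Beta: Delta (payoff -2); vs Gamma: Gamma (payoff 9).
Player 2's best responses — vs Alpha: Beta (payoff 9); vs Beta: Alpha (payoff 5); vs Gamma: Alpha (payoff 1); vs Delta: Beta (payoff 6).
Mutual best responses occur at (Beta, Alpha) and (Delta, Beta); at each, neither player gains by switching.

(Beta, Alpha) and (Delta, Beta)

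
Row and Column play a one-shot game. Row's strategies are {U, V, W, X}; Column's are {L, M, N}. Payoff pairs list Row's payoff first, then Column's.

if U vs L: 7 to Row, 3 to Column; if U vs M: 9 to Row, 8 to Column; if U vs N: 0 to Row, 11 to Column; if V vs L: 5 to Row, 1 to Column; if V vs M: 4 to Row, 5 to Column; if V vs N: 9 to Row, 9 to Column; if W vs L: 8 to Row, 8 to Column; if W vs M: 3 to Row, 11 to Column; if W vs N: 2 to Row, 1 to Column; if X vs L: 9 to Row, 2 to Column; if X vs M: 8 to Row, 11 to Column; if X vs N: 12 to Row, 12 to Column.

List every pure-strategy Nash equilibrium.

A profile is a Nash equilibrium when each player is best-responding to the other.
Row's best responses — vs L: X (payoff 9); vs M: U (payoff 9); vs N: X (payoff 12).
Column's best responses — vs U: N (payoff 11); vs V: N (payoff 9); vs W: M (payoff 11); vs X: N (payoff 12).
The only mutual best response is (X, N); neither player gains by switching there.

(X, N)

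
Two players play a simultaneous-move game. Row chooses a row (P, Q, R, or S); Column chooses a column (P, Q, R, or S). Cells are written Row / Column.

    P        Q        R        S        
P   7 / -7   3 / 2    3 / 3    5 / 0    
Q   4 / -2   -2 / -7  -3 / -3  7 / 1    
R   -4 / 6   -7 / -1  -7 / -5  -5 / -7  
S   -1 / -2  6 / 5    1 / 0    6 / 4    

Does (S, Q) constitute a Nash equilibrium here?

Yes

Holding Column at Q: Row gets 6 from S, versus 3 from P, -2 from Q, -7 from R. No profitable deviation for Row.
Holding Row at S: Column gets 5 from Q, versus -2 from P, 0 from R, 4 from S. No profitable deviation for Column either.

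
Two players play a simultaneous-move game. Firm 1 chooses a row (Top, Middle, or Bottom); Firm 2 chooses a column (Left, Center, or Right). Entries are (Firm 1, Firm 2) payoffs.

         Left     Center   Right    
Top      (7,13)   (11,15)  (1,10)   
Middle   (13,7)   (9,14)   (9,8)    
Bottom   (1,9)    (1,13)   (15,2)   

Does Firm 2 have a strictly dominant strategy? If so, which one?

Center

A strategy is strictly dominant if it gives Firm 2 a strictly higher payoff than every other strategy, against every choice by the opponent.
Center strictly dominates: vs Top: 15 > each of {13, 10}; vs Middle: 14 > each of {7, 8}; vs Bottom: 13 > each of {9, 2}.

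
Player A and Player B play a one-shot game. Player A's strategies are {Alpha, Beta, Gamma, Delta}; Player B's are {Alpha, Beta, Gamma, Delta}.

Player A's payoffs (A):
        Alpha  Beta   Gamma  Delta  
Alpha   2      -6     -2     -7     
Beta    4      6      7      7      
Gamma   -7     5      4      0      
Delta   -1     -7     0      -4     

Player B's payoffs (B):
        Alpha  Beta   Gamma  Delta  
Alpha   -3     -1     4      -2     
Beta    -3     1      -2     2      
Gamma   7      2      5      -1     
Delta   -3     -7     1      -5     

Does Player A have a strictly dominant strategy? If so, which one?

Check whether one of Player A's strategies beats all alternatives regardless of what the opponent does.
Beta strictly dominates: vs Alpha: 4 > each of {2, -7, -1}; vs Beta: 6 > each of {-6, 5, -7}; vs Gamma: 7 > each of {-2, 4, 0}; vs Delta: 7 > each of {-7, 0, -4}.

Beta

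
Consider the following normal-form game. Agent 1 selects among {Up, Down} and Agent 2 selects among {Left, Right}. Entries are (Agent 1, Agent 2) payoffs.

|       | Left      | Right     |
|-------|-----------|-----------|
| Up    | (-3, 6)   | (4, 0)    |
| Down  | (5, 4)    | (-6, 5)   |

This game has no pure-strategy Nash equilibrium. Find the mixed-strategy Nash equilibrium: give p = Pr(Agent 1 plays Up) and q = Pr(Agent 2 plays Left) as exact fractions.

In a mixed NE each player is indifferent between their pure strategies, so the opponent's mix sets the indifference.
Agent 2 indifferent between Left and Right: p·6 + (1−p)·4 = p·0 + (1−p)·5 ⟹ 4 + 2p = 5 + (-5)p ⟹ p = 1/7.
Agent 1 indifferent between Up and Down: q·(-3) + (1−q)·4 = q·5 + (1−q)·(-6) ⟹ 4 + (-7)q = (-6) + 11q ⟹ q = 5/9.

p = 1/7, q = 5/9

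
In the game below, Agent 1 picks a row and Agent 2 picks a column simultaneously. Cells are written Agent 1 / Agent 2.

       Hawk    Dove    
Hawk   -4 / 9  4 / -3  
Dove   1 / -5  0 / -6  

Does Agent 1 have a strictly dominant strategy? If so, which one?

None

A strategy is strictly dominant if it gives Agent 1 a strictly higher payoff than every other strategy, against every choice by the opponent.
Hawk is not dominant: against Hawk, Dove gives 1 > -4.
Dove is not dominant: against Dove, Hawk gives 4 > 0.
No single strategy is best against every opponent action.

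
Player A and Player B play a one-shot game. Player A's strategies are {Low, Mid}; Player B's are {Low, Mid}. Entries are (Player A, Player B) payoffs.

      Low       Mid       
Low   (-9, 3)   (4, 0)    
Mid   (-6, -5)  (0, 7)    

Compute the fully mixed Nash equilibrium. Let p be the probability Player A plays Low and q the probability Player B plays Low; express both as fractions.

In a mixed NE each player is indifferent between their pure strategies, so the opponent's mix sets the indifference.
Player B indifferent between Low and Mid: p·3 + (1−p)·(-5) = p·0 + (1−p)·7 ⟹ (-5) + 8p = 7 + (-7)p ⟹ p = 4/5.
Player A indifferent between Low and Mid: q·(-9) + (1−q)·4 = q·(-6) + (1−q)·0 ⟹ 4 + (-13)q = 0 + (-6)q ⟹ q = 4/7.

p = 4/5, q = 4/7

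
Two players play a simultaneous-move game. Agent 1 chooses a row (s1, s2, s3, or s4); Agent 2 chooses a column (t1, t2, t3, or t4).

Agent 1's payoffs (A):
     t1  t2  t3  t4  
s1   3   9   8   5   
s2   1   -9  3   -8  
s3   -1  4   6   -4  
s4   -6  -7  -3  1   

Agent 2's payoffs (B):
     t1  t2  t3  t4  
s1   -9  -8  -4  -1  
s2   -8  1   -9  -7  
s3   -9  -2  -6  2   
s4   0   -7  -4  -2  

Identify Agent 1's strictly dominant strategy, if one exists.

s1

A strategy is strictly dominant if it gives Agent 1 a strictly higher payoff than every other strategy, against every choice by the opponent.
s1 strictly dominates: vs t1: 3 > each of {1, -1, -6}; vs t2: 9 > each of {-9, 4, -7}; vs t3: 8 > each of {3, 6, -3}; vs t4: 5 > each of {-8, -4, 1}.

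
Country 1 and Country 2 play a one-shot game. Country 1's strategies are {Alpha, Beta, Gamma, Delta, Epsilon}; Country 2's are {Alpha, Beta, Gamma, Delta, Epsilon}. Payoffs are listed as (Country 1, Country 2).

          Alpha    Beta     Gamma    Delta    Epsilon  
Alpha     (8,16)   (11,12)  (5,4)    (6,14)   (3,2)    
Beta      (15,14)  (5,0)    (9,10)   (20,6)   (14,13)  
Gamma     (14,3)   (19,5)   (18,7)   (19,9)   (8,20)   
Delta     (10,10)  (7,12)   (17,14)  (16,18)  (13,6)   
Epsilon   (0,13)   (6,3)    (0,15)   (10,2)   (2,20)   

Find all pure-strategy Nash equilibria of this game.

(Beta, Alpha)

A profile is a Nash equilibrium when each player is best-responding to the other.
Country 1's best responses — vs Alpha: Beta (payoff 15); vs Beta: Gamma (payoff 19); vs Gamma: Gamma (payoff 18); vs Delta: Beta (payoff 20); vs Epsilon: Beta (payoff 14).
Country 2's best responses — vs Alpha: Alpha (payoff 16); vs Beta: Alpha (payoff 14); vs Gamma: Epsilon (payoff 20); vs Delta: Delta (payoff 18); vs Epsilon: Epsilon (payoff 20).
The only mutual best response is (Beta, Alpha); neither player gains by switching there.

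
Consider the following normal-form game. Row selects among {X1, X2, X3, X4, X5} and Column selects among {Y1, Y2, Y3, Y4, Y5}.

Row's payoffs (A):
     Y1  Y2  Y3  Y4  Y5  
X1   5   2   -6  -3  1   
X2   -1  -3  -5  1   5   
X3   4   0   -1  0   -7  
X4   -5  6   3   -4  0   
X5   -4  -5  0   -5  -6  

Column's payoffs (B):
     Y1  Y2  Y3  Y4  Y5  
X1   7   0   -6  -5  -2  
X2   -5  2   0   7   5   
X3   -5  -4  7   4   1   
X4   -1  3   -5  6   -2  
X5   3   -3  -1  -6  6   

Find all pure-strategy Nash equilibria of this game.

A profile is a Nash equilibrium when each player is best-responding to the other.
Row's best responses — vs Y1: X1 (payoff 5); vs Y2: X4 (payoff 6); vs Y3: X4 (payoff 3); vs Y4: X2 (payoff 1); vs Y5: X2 (payoff 5).
Column's best responses — vs X1: Y1 (payoff 7); vs X2: Y4 (payoff 7); vs X3: Y3 (payoff 7); vs X4: Y4 (payoff 6); vs X5: Y5 (payoff 6).
Mutual best responses occur at (X1, Y1) and (X2, Y4); at each, neither player gains by switching.

(X1, Y1) and (X2, Y4)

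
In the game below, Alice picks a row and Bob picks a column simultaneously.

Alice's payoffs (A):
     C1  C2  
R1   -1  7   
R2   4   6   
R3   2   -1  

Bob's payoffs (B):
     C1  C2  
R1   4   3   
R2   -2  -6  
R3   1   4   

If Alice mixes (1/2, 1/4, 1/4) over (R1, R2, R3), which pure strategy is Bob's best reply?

Compute Bob's expected payoff from each pure strategy against the given mix.
C1: (1/2)·4 + (1/4)·(-2) + (1/4)·1 = 7/4
C2: (1/2)·3 + (1/4)·(-6) + (1/4)·4 = 1
Highest expected payoff is 7/4, from C1.

C1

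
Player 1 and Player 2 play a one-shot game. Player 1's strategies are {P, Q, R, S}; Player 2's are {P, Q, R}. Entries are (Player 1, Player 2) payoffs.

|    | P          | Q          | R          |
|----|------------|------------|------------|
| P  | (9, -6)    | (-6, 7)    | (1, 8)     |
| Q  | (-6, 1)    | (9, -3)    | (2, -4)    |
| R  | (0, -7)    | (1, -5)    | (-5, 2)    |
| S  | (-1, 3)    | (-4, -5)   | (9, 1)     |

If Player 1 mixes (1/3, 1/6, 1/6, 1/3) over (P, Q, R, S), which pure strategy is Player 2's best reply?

Compute Player 2's expected payoff from each pure strategy against the given mix.
P: (1/3)·(-6) + (1/6)·1 + (1/6)·(-7) + (1/3)·3 = -2
Q: (1/3)·7 + (1/6)·(-3) + (1/6)·(-5) + (1/3)·(-5) = -2/3
R: (1/3)·8 + (1/6)·(-4) + (1/6)·2 + (1/3)·1 = 8/3
Highest expected payoff is 8/3, from R.

R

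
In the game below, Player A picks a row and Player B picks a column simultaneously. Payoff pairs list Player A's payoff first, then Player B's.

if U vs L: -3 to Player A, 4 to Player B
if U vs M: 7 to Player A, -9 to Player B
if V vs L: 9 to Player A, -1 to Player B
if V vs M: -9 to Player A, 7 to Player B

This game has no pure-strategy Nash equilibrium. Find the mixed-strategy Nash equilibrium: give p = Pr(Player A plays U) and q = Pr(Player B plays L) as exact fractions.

Each player's mixing probability is pinned down by making the *other* player indifferent.
Player B indifferent between L and M: p·4 + (1−p)·(-1) = p·(-9) + (1−p)·7 ⟹ (-1) + 5p = 7 + (-16)p ⟹ p = 8/21.
Player A indifferent between U and V: q·(-3) + (1−q)·7 = q·9 + (1−q)·(-9) ⟹ 7 + (-10)q = (-9) + 18q ⟹ q = 4/7.

p = 8/21, q = 4/7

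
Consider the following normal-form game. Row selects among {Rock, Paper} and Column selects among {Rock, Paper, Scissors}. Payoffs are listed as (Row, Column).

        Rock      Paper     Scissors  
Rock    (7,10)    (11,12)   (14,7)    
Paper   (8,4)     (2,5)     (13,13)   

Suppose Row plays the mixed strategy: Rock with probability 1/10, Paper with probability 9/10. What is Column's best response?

Compute Column's expected payoff from each pure strategy against the given mix.
Rock: (1/10)·10 + (9/10)·4 = 23/5
Paper: (1/10)·12 + (9/10)·5 = 57/10
Scissors: (1/10)·7 + (9/10)·13 = 62/5
Highest expected payoff is 62/5, from Scissors.

Scissors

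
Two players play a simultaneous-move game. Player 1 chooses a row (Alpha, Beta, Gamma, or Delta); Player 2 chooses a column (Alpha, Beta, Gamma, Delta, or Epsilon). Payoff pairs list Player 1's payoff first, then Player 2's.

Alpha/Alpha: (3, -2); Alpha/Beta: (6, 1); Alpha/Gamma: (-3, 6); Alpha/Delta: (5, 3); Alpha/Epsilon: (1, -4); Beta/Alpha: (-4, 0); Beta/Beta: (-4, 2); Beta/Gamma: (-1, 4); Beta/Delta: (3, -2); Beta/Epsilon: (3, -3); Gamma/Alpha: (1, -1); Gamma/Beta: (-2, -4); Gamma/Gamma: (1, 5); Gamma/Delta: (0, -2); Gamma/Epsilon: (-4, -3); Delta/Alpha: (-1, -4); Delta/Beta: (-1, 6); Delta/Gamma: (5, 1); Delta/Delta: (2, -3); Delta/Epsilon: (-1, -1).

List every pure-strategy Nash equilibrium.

Check mutual best responses: a cell is a NE iff neither player can gain by unilaterally deviating.
Player 1's best responses — vs Alpha: Alpha (payoff 3); vs Beta: Alpha (payoff 6); vs Gamma: Delta (payoff 5); vs Delta: Alpha (payoff 5); vs Epsilon: Beta (payoff 3).
Player 2's best responses — vs Alpha: Gamma (payoff 6); vs Beta: Gamma (payoff 4); vs Gamma: Gamma (payoff 5); vs Delta: Beta (payoff 6).
No cell has both players best-responding. For instance, Player 1's best reply to Alpha is Alpha, but against Alpha Player 2 prefers Gamma over Alpha.

None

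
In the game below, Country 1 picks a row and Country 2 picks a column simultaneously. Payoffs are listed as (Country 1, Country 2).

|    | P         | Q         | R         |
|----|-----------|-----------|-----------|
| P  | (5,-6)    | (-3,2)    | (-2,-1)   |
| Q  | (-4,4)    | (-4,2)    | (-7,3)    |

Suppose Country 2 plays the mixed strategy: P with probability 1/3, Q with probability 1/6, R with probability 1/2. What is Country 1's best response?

Compute Country 1's expected payoff from each pure strategy against the given mix.
P: (1/3)·5 + (1/6)·(-3) + (1/2)·(-2) = 1/6
Q: (1/3)·(-4) + (1/6)·(-4) + (1/2)·(-7) = -11/2
Highest expected payoff is 1/6, from P.

P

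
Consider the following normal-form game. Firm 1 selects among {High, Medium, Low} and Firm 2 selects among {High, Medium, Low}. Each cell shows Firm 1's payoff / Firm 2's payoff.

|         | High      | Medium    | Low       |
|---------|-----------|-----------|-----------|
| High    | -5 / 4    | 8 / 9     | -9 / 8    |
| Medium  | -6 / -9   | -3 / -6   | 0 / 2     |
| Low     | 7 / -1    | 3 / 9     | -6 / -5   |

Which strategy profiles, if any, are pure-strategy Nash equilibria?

Check mutual best responses: a cell is a NE iff neither player can gain by unilaterally deviating.
Firm 1's best responses — vs High: Low (payoff 7); vs Medium: High (payoff 8); vs Low: Medium (payoff 0).
Firm 2's best responses — vs High: Medium (payoff 9); vs Medium: Low (payoff 2); vs Low: Medium (payoff 9).
Mutual best responses occur at (High, Medium) and (Medium, Low); at each, neither player gains by switching.

(High, Medium) and (Medium, Low)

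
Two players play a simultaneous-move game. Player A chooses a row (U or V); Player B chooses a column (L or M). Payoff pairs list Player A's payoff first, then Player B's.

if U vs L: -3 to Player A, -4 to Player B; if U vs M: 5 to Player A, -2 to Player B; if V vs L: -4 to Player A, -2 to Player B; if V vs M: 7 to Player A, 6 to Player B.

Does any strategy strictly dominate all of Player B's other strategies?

A strategy is strictly dominant if it gives Player B a strictly higher payoff than every other strategy, against every choice by the opponent.
M strictly dominates: vs U: -2 > -4; vs V: 6 > -2.

M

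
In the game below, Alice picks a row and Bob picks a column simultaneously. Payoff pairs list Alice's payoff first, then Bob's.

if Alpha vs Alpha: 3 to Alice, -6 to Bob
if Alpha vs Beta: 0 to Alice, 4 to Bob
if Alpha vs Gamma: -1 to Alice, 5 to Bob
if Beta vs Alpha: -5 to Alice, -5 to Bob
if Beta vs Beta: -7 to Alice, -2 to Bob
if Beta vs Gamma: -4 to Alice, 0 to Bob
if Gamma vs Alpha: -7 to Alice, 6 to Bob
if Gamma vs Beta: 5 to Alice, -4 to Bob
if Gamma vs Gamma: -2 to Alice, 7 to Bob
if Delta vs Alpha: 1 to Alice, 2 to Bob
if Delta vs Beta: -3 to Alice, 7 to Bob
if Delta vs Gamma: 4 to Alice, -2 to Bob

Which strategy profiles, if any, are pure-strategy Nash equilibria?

No pure-strategy Nash equilibrium

A profile is a Nash equilibrium when each player is best-responding to the other.
Alice's best responses — vs Alpha: Alpha (payoff 3); vs Beta: Gamma (payoff 5); vs Gamma: Delta (payoff 4).
Bob's best responses — vs Alpha: Gamma (payoff 5); vs Beta: Gamma (payoff 0); vs Gamma: Gamma (payoff 7); vs Delta: Beta (payoff 7).
No cell has both players best-responding. For instance, Alice's best reply to Alpha is Alpha, but against Alpha Bob prefers Gamma over Alpha.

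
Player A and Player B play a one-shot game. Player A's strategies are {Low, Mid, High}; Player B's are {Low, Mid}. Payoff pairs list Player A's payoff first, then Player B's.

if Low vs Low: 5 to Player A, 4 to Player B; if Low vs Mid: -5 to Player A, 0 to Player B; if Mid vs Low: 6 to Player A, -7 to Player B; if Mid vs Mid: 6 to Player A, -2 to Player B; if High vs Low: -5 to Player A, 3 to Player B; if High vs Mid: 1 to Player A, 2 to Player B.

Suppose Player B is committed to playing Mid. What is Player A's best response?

Mid

With Player B fixed at Mid, Player A's payoffs are: Low → -5, Mid → 6, High → 1.
The maximum is 6, achieved by Mid.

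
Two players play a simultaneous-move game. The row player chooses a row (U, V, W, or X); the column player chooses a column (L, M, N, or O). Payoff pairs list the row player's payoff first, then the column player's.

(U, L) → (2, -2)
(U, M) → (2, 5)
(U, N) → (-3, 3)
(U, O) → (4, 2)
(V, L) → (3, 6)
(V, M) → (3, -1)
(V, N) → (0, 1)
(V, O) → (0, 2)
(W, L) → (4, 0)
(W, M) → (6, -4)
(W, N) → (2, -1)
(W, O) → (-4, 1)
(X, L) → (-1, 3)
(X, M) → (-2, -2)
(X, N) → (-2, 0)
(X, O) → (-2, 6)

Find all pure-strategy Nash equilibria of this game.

No pure-strategy Nash equilibrium

Find each player's best response to every opponent strategy; NE are the intersections.
The row player's best responses — vs L: W (payoff 4); vs M: W (payoff 6); vs N: W (payoff 2); vs O: U (payoff 4).
The column player's best responses — vs U: M (payoff 5); vs V: L (payoff 6); vs W: O (payoff 1); vs X: O (payoff 6).
No cell has both players best-responding. For instance, the row player's best reply to O is U, but against U the column player prefers M over O.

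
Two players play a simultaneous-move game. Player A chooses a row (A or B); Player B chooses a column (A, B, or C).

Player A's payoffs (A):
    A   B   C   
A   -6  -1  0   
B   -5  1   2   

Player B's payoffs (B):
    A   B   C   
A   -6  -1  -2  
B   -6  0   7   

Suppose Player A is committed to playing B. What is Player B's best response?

C

With Player A fixed at B, Player B's payoffs are: A → -6, B → 0, C → 7.
The maximum is 7, achieved by C.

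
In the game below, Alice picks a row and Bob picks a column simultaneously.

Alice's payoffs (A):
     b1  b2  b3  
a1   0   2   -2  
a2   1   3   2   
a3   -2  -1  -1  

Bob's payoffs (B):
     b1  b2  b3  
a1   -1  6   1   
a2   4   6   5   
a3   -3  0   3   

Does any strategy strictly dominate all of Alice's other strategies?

A strategy is strictly dominant if it gives Alice a strictly higher payoff than every other strategy, against every choice by the opponent.
a2 strictly dominates: vs b1: 1 > each of {0, -2}; vs b2: 3 > each of {2, -1}; vs b3: 2 > each of {-2, -1}.

a2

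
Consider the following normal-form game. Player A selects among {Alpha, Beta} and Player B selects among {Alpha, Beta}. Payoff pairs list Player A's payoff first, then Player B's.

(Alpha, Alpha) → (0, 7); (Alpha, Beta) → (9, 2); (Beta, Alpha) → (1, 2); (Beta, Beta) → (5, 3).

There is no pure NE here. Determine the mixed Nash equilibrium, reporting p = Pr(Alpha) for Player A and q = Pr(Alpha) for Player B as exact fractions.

In a mixed NE each player is indifferent between their pure strategies, so the opponent's mix sets the indifference.
Player B indifferent between Alpha and Beta: p·7 + (1−p)·2 = p·2 + (1−p)·3 ⟹ 2 + 5p = 3 + (-1)p ⟹ p = 1/6.
Player A indifferent between Alpha and Beta: q·0 + (1−q)·9 = q·1 + (1−q)·5 ⟹ 9 + (-9)q = 5 + (-4)q ⟹ q = 4/5.

p = 1/6, q = 4/5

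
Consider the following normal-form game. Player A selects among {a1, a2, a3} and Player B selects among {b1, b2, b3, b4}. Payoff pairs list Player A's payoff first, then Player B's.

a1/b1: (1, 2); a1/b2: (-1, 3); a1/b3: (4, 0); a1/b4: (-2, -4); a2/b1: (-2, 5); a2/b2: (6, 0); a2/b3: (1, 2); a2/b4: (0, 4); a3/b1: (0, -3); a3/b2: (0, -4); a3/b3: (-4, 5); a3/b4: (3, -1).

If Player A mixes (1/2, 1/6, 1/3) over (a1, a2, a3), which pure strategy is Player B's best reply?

Player B's best reply maximizes expected payoff against the mix.
b1: (1/2)·2 + (1/6)·5 + (1/3)·(-3) = 5/6
b2: (1/2)·3 + (1/6)·0 + (1/3)·(-4) = 1/6
b3: (1/2)·0 + (1/6)·2 + (1/3)·5 = 2
b4: (1/2)·(-4) + (1/6)·4 + (1/3)·(-1) = -5/3
Highest expected payoff is 2, from b3.

b3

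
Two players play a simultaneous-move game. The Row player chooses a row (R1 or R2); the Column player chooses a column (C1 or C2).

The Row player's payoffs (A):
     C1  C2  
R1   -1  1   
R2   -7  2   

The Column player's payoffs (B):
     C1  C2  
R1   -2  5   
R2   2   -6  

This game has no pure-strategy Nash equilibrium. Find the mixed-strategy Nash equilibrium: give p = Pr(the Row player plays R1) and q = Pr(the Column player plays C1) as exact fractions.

p = 8/15, q = 1/7

In a mixed NE each player is indifferent between their pure strategies, so the opponent's mix sets the indifference.
The Column player indifferent between C1 and C2: p·(-2) + (1−p)·2 = p·5 + (1−p)·(-6) ⟹ 2 + (-4)p = (-6) + 11p ⟹ p = 8/15.
The Row player indifferent between R1 and R2: q·(-1) + (1−q)·1 = q·(-7) + (1−q)·2 ⟹ 1 + (-2)q = 2 + (-9)q ⟹ q = 1/7.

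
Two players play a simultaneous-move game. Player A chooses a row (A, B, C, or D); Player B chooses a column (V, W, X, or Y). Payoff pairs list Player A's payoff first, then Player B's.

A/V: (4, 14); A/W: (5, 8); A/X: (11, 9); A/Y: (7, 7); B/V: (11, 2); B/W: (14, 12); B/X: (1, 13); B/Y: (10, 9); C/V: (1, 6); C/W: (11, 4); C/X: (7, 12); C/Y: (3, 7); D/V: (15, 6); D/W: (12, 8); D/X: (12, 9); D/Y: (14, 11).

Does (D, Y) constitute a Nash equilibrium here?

Yes

Holding Player B at Y: Player A gets 14 from D, versus 7 from A, 10 from B, 3 from C. No profitable deviation for Player A.
Holding Player A at D: Player B gets 11 from Y, versus 6 from V, 8 from W, 9 from X. No profitable deviation for Player B either.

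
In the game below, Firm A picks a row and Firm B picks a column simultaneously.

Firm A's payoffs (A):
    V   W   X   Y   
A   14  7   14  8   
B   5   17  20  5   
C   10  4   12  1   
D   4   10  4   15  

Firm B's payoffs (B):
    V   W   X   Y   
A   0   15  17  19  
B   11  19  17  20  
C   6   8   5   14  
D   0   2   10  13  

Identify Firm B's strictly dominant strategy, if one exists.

Check whether one of Firm B's strategies beats all alternatives regardless of what the opponent does.
Y strictly dominates: vs A: 19 > each of {0, 15, 17}; vs B: 20 > each of {11, 19, 17}; vs C: 14 > each of {6, 8, 5}; vs D: 13 > each of {0, 2, 10}.

Y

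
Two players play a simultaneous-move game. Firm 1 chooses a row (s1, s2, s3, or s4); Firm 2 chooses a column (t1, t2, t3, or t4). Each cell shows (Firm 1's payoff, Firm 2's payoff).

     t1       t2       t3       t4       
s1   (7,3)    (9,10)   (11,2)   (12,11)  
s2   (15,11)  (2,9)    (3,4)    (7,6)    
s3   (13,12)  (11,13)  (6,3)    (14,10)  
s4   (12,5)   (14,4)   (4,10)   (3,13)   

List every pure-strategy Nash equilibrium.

A profile is a Nash equilibrium when each player is best-responding to the other.
Firm 1's best responses — vs t1: s2 (payoff 15); vs t2: s4 (payoff 14); vs t3: s1 (payoff 11); vs t4: s3 (payoff 14).
Firm 2's best responses — vs s1: t4 (payoff 11); vs s2: t1 (payoff 11); vs s3: t2 (payoff 13); vs s4: t4 (payoff 13).
The only mutual best response is (s2, t1); neither player gains by switching there.

(s2, t1)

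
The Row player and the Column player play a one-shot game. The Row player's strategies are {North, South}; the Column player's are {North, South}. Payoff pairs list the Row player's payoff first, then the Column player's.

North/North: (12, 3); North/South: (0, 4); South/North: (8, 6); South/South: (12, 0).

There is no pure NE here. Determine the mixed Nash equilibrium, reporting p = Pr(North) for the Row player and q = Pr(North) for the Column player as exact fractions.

p = 6/7, q = 3/4

Each player's mixing probability is pinned down by making the *other* player indifferent.
The Column player indifferent between North and South: p·3 + (1−p)·6 = p·4 + (1−p)·0 ⟹ 6 + (-3)p = 0 + 4p ⟹ p = 6/7.
The Row player indifferent between North and South: q·12 + (1−q)·0 = q·8 + (1−q)·12 ⟹ 0 + 12q = 12 + (-4)q ⟹ q = 3/4.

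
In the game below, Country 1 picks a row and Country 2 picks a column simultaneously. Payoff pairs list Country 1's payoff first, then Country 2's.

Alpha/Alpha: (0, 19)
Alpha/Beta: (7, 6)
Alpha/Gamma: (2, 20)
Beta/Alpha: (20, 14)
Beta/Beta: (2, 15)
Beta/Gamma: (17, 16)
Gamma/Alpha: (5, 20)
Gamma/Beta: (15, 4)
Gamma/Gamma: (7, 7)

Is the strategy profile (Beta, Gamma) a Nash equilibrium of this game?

Yes

Holding Country 2 at Gamma: Country 1 gets 17 from Beta, versus 2 from Alpha, 7 from Gamma. No profitable deviation for Country 1.
Holding Country 1 at Beta: Country 2 gets 16 from Gamma, versus 14 from Alpha, 15 from Beta. No profitable deviation for Country 2 either.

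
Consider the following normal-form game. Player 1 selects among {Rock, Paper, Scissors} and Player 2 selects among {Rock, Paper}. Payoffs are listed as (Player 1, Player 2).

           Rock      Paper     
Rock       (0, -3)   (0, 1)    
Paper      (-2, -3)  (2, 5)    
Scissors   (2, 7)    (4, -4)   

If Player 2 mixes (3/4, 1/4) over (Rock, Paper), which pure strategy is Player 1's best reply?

Compute Player 1's expected payoff from each pure strategy against the given mix.
Rock: (3/4)·0 + (1/4)·0 = 0
Paper: (3/4)·(-2) + (1/4)·2 = -1
Scissors: (3/4)·2 + (1/4)·4 = 5/2
Highest expected payoff is 5/2, from Scissors.

Scissors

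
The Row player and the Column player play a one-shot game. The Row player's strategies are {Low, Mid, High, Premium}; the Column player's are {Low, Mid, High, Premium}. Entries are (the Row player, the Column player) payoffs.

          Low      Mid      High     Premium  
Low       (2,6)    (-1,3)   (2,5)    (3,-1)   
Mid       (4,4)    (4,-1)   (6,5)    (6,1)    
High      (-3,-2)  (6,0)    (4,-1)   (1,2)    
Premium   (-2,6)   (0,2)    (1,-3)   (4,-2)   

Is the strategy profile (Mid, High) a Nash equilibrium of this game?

Yes

Holding the Column player at High: the Row player gets 6 from Mid, versus 2 from Low, 4 from High, 1 from Premium. No profitable deviation for the Row player.
Holding the Row player at Mid: the Column player gets 5 from High, versus 4 from Low, -1 from Mid, 1 from Premium. No profitable deviation for the Column player either.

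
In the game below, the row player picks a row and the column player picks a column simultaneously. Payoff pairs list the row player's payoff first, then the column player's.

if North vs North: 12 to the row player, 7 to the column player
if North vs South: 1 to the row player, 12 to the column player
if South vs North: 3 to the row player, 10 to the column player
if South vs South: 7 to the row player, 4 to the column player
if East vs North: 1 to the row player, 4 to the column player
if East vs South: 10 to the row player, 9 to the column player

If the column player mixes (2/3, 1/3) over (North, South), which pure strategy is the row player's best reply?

North

Compute the row player's expected payoff from each pure strategy against the given mix.
North: (2/3)·12 + (1/3)·1 = 25/3
South: (2/3)·3 + (1/3)·7 = 13/3
East: (2/3)·1 + (1/3)·10 = 4
Highest expected payoff is 25/3, from North.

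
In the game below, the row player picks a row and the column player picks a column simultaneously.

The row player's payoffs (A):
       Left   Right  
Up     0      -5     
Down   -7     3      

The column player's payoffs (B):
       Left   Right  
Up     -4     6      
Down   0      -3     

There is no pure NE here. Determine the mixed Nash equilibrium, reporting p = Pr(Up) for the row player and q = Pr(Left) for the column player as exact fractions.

In a mixed NE each player is indifferent between their pure strategies, so the opponent's mix sets the indifference.
The column player indifferent between Left and Right: p·(-4) + (1−p)·0 = p·6 + (1−p)·(-3) ⟹ 0 + (-4)p = (-3) + 9p ⟹ p = 3/13.
The row player indifferent between Up and Down: q·0 + (1−q)·(-5) = q·(-7) + (1−q)·3 ⟹ (-5) + 5q = 3 + (-10)q ⟹ q = 8/15.

p = 3/13, q = 8/15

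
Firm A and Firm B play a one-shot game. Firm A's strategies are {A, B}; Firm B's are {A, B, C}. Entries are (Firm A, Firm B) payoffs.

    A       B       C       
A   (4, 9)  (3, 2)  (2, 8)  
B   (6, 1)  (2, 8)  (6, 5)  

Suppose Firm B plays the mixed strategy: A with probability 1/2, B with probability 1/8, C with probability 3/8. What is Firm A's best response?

Compute Firm A's expected payoff from each pure strategy against the given mix.
A: (1/2)·4 + (1/8)·3 + (3/8)·2 = 25/8
B: (1/2)·6 + (1/8)·2 + (3/8)·6 = 11/2
Highest expected payoff is 11/2, from B.

B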